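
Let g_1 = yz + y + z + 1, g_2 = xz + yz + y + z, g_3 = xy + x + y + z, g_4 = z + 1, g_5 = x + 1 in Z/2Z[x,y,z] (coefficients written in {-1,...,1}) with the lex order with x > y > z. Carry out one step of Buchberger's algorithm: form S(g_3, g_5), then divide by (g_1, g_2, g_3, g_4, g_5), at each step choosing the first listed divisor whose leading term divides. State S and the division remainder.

lcm(LM(g_3), LM(g_5)) = xy.
S = (lcm/LT(g_3))·g_3 − (lcm/LT(g_5))·g_5 = x + z.
Reduce S modulo (g_1, g_2, g_3, g_4, g_5) in that order:
  leading term x: subtract (1)·g_5 from x + z → z + 1
  leading term z: subtract (1)·g_4 from z + 1 → 0
The remainder is 0, so this S-polynomial contributes no new basis element.

S(g_3, g_5) = x + z; remainder on division = 0.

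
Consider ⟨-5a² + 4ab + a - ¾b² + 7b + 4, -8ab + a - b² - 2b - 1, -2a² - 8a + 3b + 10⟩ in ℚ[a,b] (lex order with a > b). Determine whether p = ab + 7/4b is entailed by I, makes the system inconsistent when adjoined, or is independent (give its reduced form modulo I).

First compute the reduced Gröbner basis of I by Buchberger's algorithm.
f_1 = -5a² + 4ab + a - ¾b² + 7b + 4, LT = a².
f_2 = -8ab + a - b² - 2b - 1, LT = ab.
f_3 = -2a² - 8a + 3b + 10, LT = a².

S(f_1,f_2): lcm = a²b. S = ⅛a² - 37/40ab² - 9/20ab - ⅛a + 3/20b³ - 7/5b² - ⅘b.
  reduce S modulo (f_1, f_2, f_3):
  remainder -81/512a + 17/64b³ - 2891/2560b² - 503/1280b + 81/512 ≠ 0; add h_4 = -81/512a + 17/64b³ - 2891/2560b² - 503/1280b + 81/512 to the basis.

S(f_1,f_3): lcm = a². S = -⅘ab - 21/5a + 3/20b² + 1/10b + 21/5.
  reduce S modulo (f_1, f_2, f_3, h_4):
  remainder -2924/405b³ + 250651/8100b² + 44473/4050b ≠ 0; add h_5 = -2924/405b³ + 250651/8100b² + 44473/4050b to the basis.

S(f_2,f_3): lcm = a²b. S = -⅛a² + ⅛ab² - 15/4ab + ⅛a + 3/2b² + 5b.
  reduce S modulo (f_1, f_2, f_3, h_4, h_5):
  remainder 439249/233920b² + 668747/116960b ≠ 0; add h_6 = 439249/233920b² + 668747/116960b to the basis.

S(f_2,h_5): lcm = ab³. S = 243341/58480ab² + 44473/29240ab + ⅛b⁴ + ¼b³ + ⅛b².
  reduce S modulo (f_1, f_2, f_3, h_4, h_5, h_6):
  remainder -686300931/604406624b ≠ 0; add h_7 = -686300931/604406624b to the basis.

The other S-polynomials (S(f_1,h_4), S(f_2,h_4), S(f_3,h_4), S(f_1,h_5), S(f_3,h_5), S(h_4,h_5), S(f_1,h_6), S(f_2,h_6), S(f_3,h_6), S(h_4,h_6), S(h_5,h_6), S(f_1,h_7), S(f_2,h_7), S(f_3,h_7), S(h_4,h_7), S(h_5,h_7), S(h_6,h_7)) all reduce to 0 modulo the current basis, so we have a Gröbner basis.
Inter-reduce: drop elements whose leading term is divisible by another's, tail-reduce, and make monic.
Reduced Gröbner basis: {a - 1, b}.
Label its elements g_1 = a - 1, g_2 = b.

Reduce p = ab + 7/4b modulo G:
  leading term ab: subtract (b)·g_1 from ab + 7/4b → 11/4b
  leading term b: subtract (11/4)·g_2 from 11/4b → 0
  normal form = 0.
Since the normal form is 0, p ∈ I.

ab + 7/4b lies in I (it reduces to 0).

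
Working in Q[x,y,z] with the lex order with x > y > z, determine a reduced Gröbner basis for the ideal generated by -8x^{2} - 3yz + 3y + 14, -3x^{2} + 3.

G = {x^{2} - 1, yz - y - 2}

f_1 = -8x^{2} - 3yz + 3y + 14, LT = x^{2}.
f_2 = -3x^{2} + 3, LT = x^{2}.

S(f_1,f_2): lcm = x^{2}. S = \tfrac{3}{8}yz - \tfrac{3}{8}y - \tfrac{3}{4}.
  leading term yz: no divisor's leading term divides it; move \tfrac{3}{8}yz to the remainder.
  leading term y: no divisor's leading term divides it; move -\tfrac{3}{8}y to the remainder.
  leading term 1: no divisor's leading term divides it; move -\tfrac{3}{4} to the remainder.
  remainder \tfrac{3}{8}yz - \tfrac{3}{8}y - \tfrac{3}{4} ≠ 0; add g_3 = \tfrac{3}{8}yz - \tfrac{3}{8}y - \tfrac{3}{4} to the basis.

S(f_1,g_3): leading monomials are coprime, so the S-polynomial reduces to 0 (Buchberger's first criterion).
S(f_2,g_3): leading monomials are coprime, so the S-polynomial reduces to 0 (Buchberger's first criterion).
Every S-polynomial of the final basis reduces to 0, so we have a Gröbner basis.
Inter-reduce: drop elements whose leading term is divisible by another's, tail-reduce, and make monic.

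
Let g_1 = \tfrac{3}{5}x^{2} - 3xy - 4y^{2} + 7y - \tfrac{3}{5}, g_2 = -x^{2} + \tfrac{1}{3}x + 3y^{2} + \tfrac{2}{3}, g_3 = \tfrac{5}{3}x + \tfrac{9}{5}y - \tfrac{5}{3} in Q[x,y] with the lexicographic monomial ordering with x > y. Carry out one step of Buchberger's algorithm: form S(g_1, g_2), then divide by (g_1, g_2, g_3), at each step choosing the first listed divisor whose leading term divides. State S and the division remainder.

lcm(LM(g_1), LM(g_2)) = x^{2}.
S = (lcm/LT(g_1))·g_1 − (lcm/LT(g_2))·g_2 = -5xy + \tfrac{1}{3}x - \tfrac{11}{3}y^{2} + \tfrac{35}{3}y - \tfrac{1}{3}.
Reduce S modulo (g_1, g_2, g_3) in that order:
  leading term xy: subtract (-3y)·g_3 from -5xy + \tfrac{1}{3}x - \tfrac{11}{3}y^{2} + \tfrac{35}{3}y - \tfrac{1}{3} → \tfrac{1}{3}x + \tfrac{26}{15}y^{2} + \tfrac{20}{3}y - \tfrac{1}{3}
  leading term x: subtract (\tfrac{1}{5})·g_3 from \tfrac{1}{3}x + \tfrac{26}{15}y^{2} + \tfrac{20}{3}y - \tfrac{1}{3} → \tfrac{26}{15}y^{2} + \tfrac{473}{75}y
  leading term y^{2}: no divisor's leading term divides it; move \tfrac{26}{15}y^{2} to the remainder.
  leading term y: no divisor's leading term divides it; move \tfrac{473}{75}y to the remainder.
The remainder \tfrac{26}{15}y^{2} + \tfrac{473}{75}y is nonzero, so it would be added as the next basis element.

S(g_1, g_2) = -5xy + \tfrac{1}{3}x - \tfrac{11}{3}y^{2} + \tfrac{35}{3}y - \tfrac{1}{3}; remainder on division = \tfrac{26}{15}y^{2} + \tfrac{473}{75}y.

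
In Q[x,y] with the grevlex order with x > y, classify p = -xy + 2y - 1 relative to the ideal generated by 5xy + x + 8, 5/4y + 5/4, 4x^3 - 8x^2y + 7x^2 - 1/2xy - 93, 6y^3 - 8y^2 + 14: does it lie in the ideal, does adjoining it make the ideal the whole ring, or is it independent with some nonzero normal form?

Adjoining -xy + 2y - 1 makes the ideal the whole ring: the system is inconsistent.

First compute the reduced Gröbner basis of I by Buchberger's algorithm.
f_1 = 5xy + x + 8, LT = xy.
f_2 = 5/4y + 5/4, LT = y.
f_3 = 4x^3 - 8x^2y + 7x^2 - 1/2xy - 93, LT = x^3.
f_4 = 6y^3 - 8y^2 + 14, LT = y^3.

S(f_1,f_2): lcm = xy. S = -4/5x + 8/5.
  leading term x: no divisor's leading term divides it; move -4/5x to the remainder.
  leading term 1: no divisor's leading term divides it; move 8/5 to the remainder.
  remainder -4/5x + 8/5 ≠ 0; add h_5 = -4/5x + 8/5 to the basis.

The other S-polynomials (S(f_1,f_3), S(f_1,f_4), S(f_2,f_3), S(f_2,f_4), S(f_3,f_4), S(f_1,h_5), S(f_2,h_5), S(f_3,h_5), S(f_4,h_5)) all reduce to 0 modulo the current basis, so we have a Gröbner basis.
Inter-reduce: drop elements whose leading term is divisible by another's, tail-reduce, and make monic.
Reduced Gröbner basis: {x - 2, y + 1}.
Label its elements g_1 = x - 2, g_2 = y + 1.

Reduce p = -xy + 2y - 1 modulo G:
  leading term xy: subtract (-y)·g_1 from -xy + 2y - 1 → -1
  leading term 1: no divisor's leading term divides it; move -1 to the remainder.
  normal form = -1.
The normal form is nonzero, so p ∉ I. Since p minus its normal form lies in I, I + (p) = I + (r) where r = -1; decide whether this ideal is the whole ring.
Here r = -1 is a nonzero constant, hence a unit: 1 ∈ I + (p), the Gröbner basis of I + (p) is {1}, and the enlarged system has no common solution — adjoining p is inconsistent.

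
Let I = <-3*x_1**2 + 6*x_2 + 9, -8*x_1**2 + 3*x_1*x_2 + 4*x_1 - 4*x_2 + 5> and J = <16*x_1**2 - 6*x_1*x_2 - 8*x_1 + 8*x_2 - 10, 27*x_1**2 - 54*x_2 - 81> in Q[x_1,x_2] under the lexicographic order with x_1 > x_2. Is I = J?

For a fixed monomial order, each ideal has a unique reduced Gröbner basis; comparing bases decides equality.
Buchberger on the first generating set:
f_1 = -3*x_1**2 + 6*x_2 + 9, LT = x_1**2.
f_2 = -8*x_1**2 + 3*x_1*x_2 + 4*x_1 - 4*x_2 + 5, LT = x_1**2.

S(f_1,f_2): lcm = x_1**2. S = 3/8*x_1*x_2 + 1/2*x_1 - 5/2*x_2 - 19/8.
  leading term x_1*x_2: no divisor's leading term divides it; move 3/8*x_1*x_2 to the remainder.
  leading term x_1: no divisor's leading term divides it; move 1/2*x_1 to the remainder.
  leading term x_2: no divisor's leading term divides it; move -5/2*x_2 to the remainder.
  leading term 1: no divisor's leading term divides it; move -19/8 to the remainder.
  remainder 3/8*x_1*x_2 + 1/2*x_1 - 5/2*x_2 - 19/8 ≠ 0; add g_3 = 3/8*x_1*x_2 + 1/2*x_1 - 5/2*x_2 - 19/8 to the basis.

S(f_1,g_3): lcm = x_1**2*x_2. S = -4/3*x_1**2 + 20/3*x_1*x_2 + 19/3*x_1 - 2*x_2**2 - 3*x_2.
  leading term x_1**2: subtract (4/9)·f_1 from -4/3*x_1**2 + 20/3*x_1*x_2 + 19/3*x_1 - 2*x_2**2 - 3*x_2 → 20/3*x_1*x_2 + 19/3*x_1 - 2*x_2**2 - 17/3*x_2 - 4
  leading term x_1*x_2: subtract (160/9)·g_3 from 20/3*x_1*x_2 + 19/3*x_1 - 2*x_2**2 - 17/3*x_2 - 4 → -23/9*x_1 - 2*x_2**2 + 349/9*x_2 + 344/9
  leading term x_1: no divisor's leading term divides it; move -23/9*x_1 to the remainder.
  leading term x_2**2: no divisor's leading term divides it; move -2*x_2**2 to the remainder.
  leading term x_2: no divisor's leading term divides it; move 349/9*x_2 to the remainder.
  leading term 1: no divisor's leading term divides it; move 344/9 to the remainder.
  remainder -23/9*x_1 - 2*x_2**2 + 349/9*x_2 + 344/9 ≠ 0; add g_4 = -23/9*x_1 - 2*x_2**2 + 349/9*x_2 + 344/9 to the basis.

S(g_3,g_4): lcm = x_1*x_2. S = 4/3*x_1 - 18/23*x_2**3 + 349/23*x_2**2 + 572/69*x_2 - 19/3.
  leading term x_1: subtract (-12/23)·g_4 from 4/3*x_1 - 18/23*x_2**3 + 349/23*x_2**2 + 572/69*x_2 - 19/3 → -18/23*x_2**3 + 325/23*x_2**2 + 656/23*x_2 + 313/23
  leading term x_2**3: no divisor's leading term divides it; move -18/23*x_2**3 to the remainder.
  leading term x_2**2: no divisor's leading term divides it; move 325/23*x_2**2 to the remainder.
  leading term x_2: no divisor's leading term divides it; move 656/23*x_2 to the remainder.
  leading term 1: no divisor's leading term divides it; move 313/23 to the remainder.
  remainder -18/23*x_2**3 + 325/23*x_2**2 + 656/23*x_2 + 313/23 ≠ 0; add g_5 = -18/23*x_2**3 + 325/23*x_2**2 + 656/23*x_2 + 313/23 to the basis.

The other S-polynomials (S(f_2,g_3), S(f_1,g_4), S(f_2,g_4), S(f_1,g_5), S(f_2,g_5), S(g_3,g_5), S(g_4,g_5)) all reduce to 0 modulo the current basis, so we have a Gröbner basis.
Inter-reduce: drop elements whose leading term is divisible by another's, tail-reduce, and make monic.
Reduced Gröbner basis: {x_1 + 18/23*x_2**2 - 349/23*x_2 - 344/23, x_2**3 - 325/18*x_2**2 - 328/9*x_2 - 313/18}.

Buchberger on the second generating set:
h_1 = 16*x_1**2 - 6*x_1*x_2 - 8*x_1 + 8*x_2 - 10, LT = x_1**2.
h_2 = 27*x_1**2 - 54*x_2 - 81, LT = x_1**2.

S(h_1,h_2): lcm = x_1**2. S = -3/8*x_1*x_2 - 1/2*x_1 + 5/2*x_2 + 19/8.
  leading term x_1*x_2: no divisor's leading term divides it; move -3/8*x_1*x_2 to the remainder.
  leading term x_1: no divisor's leading term divides it; move -1/2*x_1 to the remainder.
  leading term x_2: no divisor's leading term divides it; move 5/2*x_2 to the remainder.
  leading term 1: no divisor's leading term divides it; move 19/8 to the remainder.
  remainder -3/8*x_1*x_2 - 1/2*x_1 + 5/2*x_2 + 19/8 ≠ 0; add k_3 = -3/8*x_1*x_2 - 1/2*x_1 + 5/2*x_2 + 19/8 to the basis.

S(h_1,k_3): lcm = x_1**2*x_2. S = -4/3*x_1**2 - 3/8*x_1*x_2**2 + 37/6*x_1*x_2 + 19/3*x_1 + 1/2*x_2**2 - 5/8*x_2.
  leading term x_1**2: subtract (-1/12)·h_1 from -4/3*x_1**2 - 3/8*x_1*x_2**2 + 37/6*x_1*x_2 + 19/3*x_1 + 1/2*x_2**2 - 5/8*x_2 → -3/8*x_1*x_2**2 + 17/3*x_1*x_2 + 17/3*x_1 + 1/2*x_2**2 + 1/24*x_2 - 5/6
  leading term x_1*x_2**2: subtract (x_2)·k_3 from -3/8*x_1*x_2**2 + 17/3*x_1*x_2 + 17/3*x_1 + 1/2*x_2**2 + 1/24*x_2 - 5/6 → 37/6*x_1*x_2 + 17/3*x_1 - 2*x_2**2 - 7/3*x_2 - 5/6
  leading term x_1*x_2: subtract (-148/9)·k_3 from 37/6*x_1*x_2 + 17/3*x_1 - 2*x_2**2 - 7/3*x_2 - 5/6 → -23/9*x_1 - 2*x_2**2 + 349/9*x_2 + 344/9
  leading term x_1: no divisor's leading term divides it; move -23/9*x_1 to the remainder.
  leading term x_2**2: no divisor's leading term divides it; move -2*x_2**2 to the remainder.
  leading term x_2: no divisor's leading term divides it; move 349/9*x_2 to the remainder.
  leading term 1: no divisor's leading term divides it; move 344/9 to the remainder.
  remainder -23/9*x_1 - 2*x_2**2 + 349/9*x_2 + 344/9 ≠ 0; add k_4 = -23/9*x_1 - 2*x_2**2 + 349/9*x_2 + 344/9 to the basis.

S(k_3,k_4): lcm = x_1*x_2. S = 4/3*x_1 - 18/23*x_2**3 + 349/23*x_2**2 + 572/69*x_2 - 19/3.
  leading term x_1: subtract (-12/23)·k_4 from 4/3*x_1 - 18/23*x_2**3 + 349/23*x_2**2 + 572/69*x_2 - 19/3 → -18/23*x_2**3 + 325/23*x_2**2 + 656/23*x_2 + 313/23
  leading term x_2**3: no divisor's leading term divides it; move -18/23*x_2**3 to the remainder.
  leading term x_2**2: no divisor's leading term divides it; move 325/23*x_2**2 to the remainder.
  leading term x_2: no divisor's leading term divides it; move 656/23*x_2 to the remainder.
  leading term 1: no divisor's leading term divides it; move 313/23 to the remainder.
  remainder -18/23*x_2**3 + 325/23*x_2**2 + 656/23*x_2 + 313/23 ≠ 0; add k_5 = -18/23*x_2**3 + 325/23*x_2**2 + 656/23*x_2 + 313/23 to the basis.

The other S-polynomials (S(h_2,k_3), S(h_1,k_4), S(h_2,k_4), S(h_1,k_5), S(h_2,k_5), S(k_3,k_5), S(k_4,k_5)) all reduce to 0 modulo the current basis, so we have a Gröbner basis.
Inter-reduce: drop elements whose leading term is divisible by another's, tail-reduce, and make monic.
Reduced Gröbner basis: {x_1 + 18/23*x_2**2 - 349/23*x_2 - 344/23, x_2**3 - 325/18*x_2**2 - 328/9*x_2 - 313/18}.

The two bases agree; hence the ideals are identical.

Yes, the ideals are equal.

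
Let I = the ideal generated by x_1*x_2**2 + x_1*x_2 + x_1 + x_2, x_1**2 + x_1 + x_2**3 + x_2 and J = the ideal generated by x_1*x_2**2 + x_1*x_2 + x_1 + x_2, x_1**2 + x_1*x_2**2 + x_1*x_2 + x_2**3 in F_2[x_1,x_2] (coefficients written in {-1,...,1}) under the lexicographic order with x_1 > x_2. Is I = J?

Two ideals are equal iff their reduced Gröbner bases coincide (the reduced basis is unique for a fixed ordering).
Buchberger on the first generating set:
f_1 = x_1*x_2**2 + x_1*x_2 + x_1 + x_2, LT = x_1*x_2**2.
f_2 = x_1**2 + x_1 + x_2**3 + x_2, LT = x_1**2.

S(f_1,f_2): lcm = x_1**2*x_2**2. S = x_1**2*x_2 + x_1**2 + x_1*x_2**2 + x_1*x_2 + x_2**5 + x_2**3.
  reduce S modulo (f_1, f_2):
  remainder x_1*x_2 + x_2**5 + x_2**4 + x_2**2 ≠ 0; add g_3 = x_1*x_2 + x_2**5 + x_2**4 + x_2**2 to the basis.

S(f_1,g_3): lcm = x_1*x_2**2. S = x_1*x_2 + x_1 + x_2**6 + x_2**5 + x_2**3 + x_2.
  reduce S modulo (f_1, f_2, g_3):
  remainder x_1 + x_2**6 + x_2**4 + x_2**3 + x_2**2 + x_2 ≠ 0; add g_4 = x_1 + x_2**6 + x_2**4 + x_2**3 + x_2**2 + x_2 to the basis.

S(f_1,g_4): lcm = x_1*x_2**2. S = x_1*x_2 + x_1 + x_2**8 + x_2**6 + x_2**5 + x_2**4 + x_2**3 + x_2.
  reduce S modulo (f_1, f_2, g_3, g_4):
  remainder x_2**8 + x_2**4 ≠ 0; add g_5 = x_2**8 + x_2**4 to the basis.

S(g_3,g_4): lcm = x_1*x_2. S = x_2**7 + x_2**3.
  reduce S modulo (f_1, f_2, g_3, g_4, g_5):
  remainder x_2**7 + x_2**3 ≠ 0; add g_6 = x_2**7 + x_2**3 to the basis.

The other S-polynomials (S(f_2,g_3), S(f_2,g_4), S(f_1,g_5), S(f_2,g_5), S(g_3,g_5), S(g_4,g_5), S(f_1,g_6), S(f_2,g_6), S(g_3,g_6), S(g_4,g_6), S(g_5,g_6)) all reduce to 0 modulo the current basis, so we have a Gröbner basis.
Inter-reduce: drop elements whose leading term is divisible by another's, tail-reduce, and make monic.
Reduced Gröbner basis: {x_1 + x_2**6 + x_2**4 + x_2**3 + x_2**2 + x_2, x_2**7 + x_2**3}.

Buchberger on the second generating set:
h_1 = x_1*x_2**2 + x_1*x_2 + x_1 + x_2, LT = x_1*x_2**2.
h_2 = x_1**2 + x_1*x_2**2 + x_1*x_2 + x_2**3, LT = x_1**2.

S(h_1,h_2): lcm = x_1**2*x_2**2. S = x_1**2*x_2 + x_1**2 + x_1*x_2**4 + x_1*x_2**3 + x_1*x_2 + x_2**5.
  reduce S modulo (h_1, h_2):
  remainder x_1*x_2 + x_2**5 + x_2**4 + x_2**2 ≠ 0; add k_3 = x_1*x_2 + x_2**5 + x_2**4 + x_2**2 to the basis.

S(h_1,k_3): lcm = x_1*x_2**2. S = x_1*x_2 + x_1 + x_2**6 + x_2**5 + x_2**3 + x_2.
  reduce S modulo (h_1, h_2, k_3):
  remainder x_1 + x_2**6 + x_2**4 + x_2**3 + x_2**2 + x_2 ≠ 0; add k_4 = x_1 + x_2**6 + x_2**4 + x_2**3 + x_2**2 + x_2 to the basis.

S(h_1,k_4): lcm = x_1*x_2**2. S = x_1*x_2 + x_1 + x_2**8 + x_2**6 + x_2**5 + x_2**4 + x_2**3 + x_2.
  reduce S modulo (h_1, h_2, k_3, k_4):
  remainder x_2**8 + x_2**4 ≠ 0; add k_5 = x_2**8 + x_2**4 to the basis.

S(k_3,k_4): lcm = x_1*x_2. S = x_2**7 + x_2**3.
  reduce S modulo (h_1, h_2, k_3, k_4, k_5):
  remainder x_2**7 + x_2**3 ≠ 0; add k_6 = x_2**7 + x_2**3 to the basis.

The other S-polynomials (S(h_2,k_3), S(h_2,k_4), S(h_1,k_5), S(h_2,k_5), S(k_3,k_5), S(k_4,k_5), S(h_1,k_6), S(h_2,k_6), S(k_3,k_6), S(k_4,k_6), S(k_5,k_6)) all reduce to 0 modulo the current basis, so we have a Gröbner basis.
Inter-reduce: drop elements whose leading term is divisible by another's, tail-reduce, and make monic.
Reduced Gröbner basis: {x_1 + x_2**6 + x_2**4 + x_2**3 + x_2**2 + x_2, x_2**7 + x_2**3}.

The two bases agree; hence the ideals are identical.

Yes, the ideals are equal.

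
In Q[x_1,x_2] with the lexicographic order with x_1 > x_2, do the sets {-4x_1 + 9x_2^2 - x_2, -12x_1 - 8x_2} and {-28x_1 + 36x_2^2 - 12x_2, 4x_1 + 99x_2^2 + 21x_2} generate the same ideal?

Yes, the ideals are equal.

Two ideals are equal iff their reduced Gröbner bases coincide (the reduced basis is unique for a fixed ordering).
Buchberger on the first generating set:
f_1 = -4x_1 + 9x_2^2 - x_2, LT = x_1.
f_2 = -12x_1 - 8x_2, LT = x_1.

S(f_1,f_2): lcm = x_1. S = -9/4x_2^2 - 5/12x_2.
  leading term x_2^2: no divisor's leading term divides it; move -9/4x_2^2 to the remainder.
  leading term x_2: no divisor's leading term divides it; move -5/12x_2 to the remainder.
  remainder -9/4x_2^2 - 5/12x_2 ≠ 0; add g_3 = -9/4x_2^2 - 5/12x_2 to the basis.

S(f_1,g_3): leading monomials are coprime, so the S-polynomial reduces to 0 (Buchberger's first criterion).
S(f_2,g_3): leading monomials are coprime, so the S-polynomial reduces to 0 (Buchberger's first criterion).
Every S-polynomial of the final basis reduces to 0, so we have a Gröbner basis.
Inter-reduce: drop elements whose leading term is divisible by another's, tail-reduce, and make monic.
Reduced Gröbner basis: {x_1 + 2/3x_2, x_2^2 + 5/27x_2}.

Buchberger on the second generating set:
h_1 = -28x_1 + 36x_2^2 - 12x_2, LT = x_1.
h_2 = 4x_1 + 99x_2^2 + 21x_2, LT = x_1.

S(h_1,h_2): lcm = x_1. S = -729/28x_2^2 - 135/28x_2.
  leading term x_2^2: no divisor's leading term divides it; move -729/28x_2^2 to the remainder.
  leading term x_2: no divisor's leading term divides it; move -135/28x_2 to the remainder.
  remainder -729/28x_2^2 - 135/28x_2 ≠ 0; add k_3 = -729/28x_2^2 - 135/28x_2 to the basis.

S(h_1,k_3): leading monomials are coprime, so the S-polynomial reduces to 0 (Buchberger's first criterion).
S(h_2,k_3): leading monomials are coprime, so the S-polynomial reduces to 0 (Buchberger's first criterion).
Every S-polynomial of the final basis reduces to 0, so we have a Gröbner basis.
Inter-reduce: drop elements whose leading term is divisible by another's, tail-reduce, and make monic.
Reduced Gröbner basis: {x_1 + 2/3x_2, x_2^2 + 5/27x_2}.

These coincide, so the ideals are equal.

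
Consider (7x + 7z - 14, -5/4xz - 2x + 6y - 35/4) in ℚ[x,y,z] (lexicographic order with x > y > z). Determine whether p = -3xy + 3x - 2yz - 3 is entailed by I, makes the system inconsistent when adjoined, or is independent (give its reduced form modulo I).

First compute the reduced Gröbner basis of I by Buchberger's algorithm.
f_1 = 7x + 7z - 14, LT = x.
f_2 = -5/4xz - 2x + 6y - 35/4, LT = xz.

S(f_1,f_2): lcm = xz. S = -8/5x + 24/5y + z² - 2z - 7.
  leading term x: subtract (-8/35)·f_1 from -8/5x + 24/5y + z² - 2z - 7 → 24/5y + z² - ⅖z - 51/5
  leading term y: no divisor's leading term divides it; move 24/5y to the remainder.
  leading term z²: no divisor's leading term divides it; move z² to the remainder.
  leading term z: no divisor's leading term divides it; move -⅖z to the remainder.
  leading term 1: no divisor's leading term divides it; move -51/5 to the remainder.
  remainder 24/5y + z² - ⅖z - 51/5 ≠ 0; add h_3 = 24/5y + z² - ⅖z - 51/5 to the basis.

S(f_1,h_3): leading monomials are coprime, so the S-polynomial reduces to 0 (Buchberger's first criterion).
S(f_2,h_3): leading monomials are coprime, so the S-polynomial reduces to 0 (Buchberger's first criterion).
Every S-polynomial of the final basis reduces to 0, so we have a Gröbner basis.
Inter-reduce: drop elements whose leading term is divisible by another's, tail-reduce, and make monic.
Reduced Gröbner basis: {x + z - 2, y + 5/24z² - 1/12z - 17/8}.
Label its elements g_1 = x + z - 2, g_2 = y + 5/24z² - 1/12z - 17/8.

Reduce p = -3xy + 3x - 2yz - 3 modulo G:
  leading term xy: subtract (-3y)·g_1 from -3xy + 3x - 2yz - 3 → 3x + yz - 6y - 3
  leading term x: subtract (3)·g_1 from 3x + yz - 6y - 3 → yz - 6y - 3z + 3
  leading term yz: subtract (z)·g_2 from yz - 6y - 3z + 3 → -6y - 5/24z³ + 1/12z² - ⅞z + 3
  leading term y: subtract (-6)·g_2 from -6y - 5/24z³ + 1/12z² - ⅞z + 3 → -5/24z³ + 4/3z² - 11/8z - 39/4
  leading term z³: no divisor's leading term divides it; move -5/24z³ to the remainder.
  leading term z²: no divisor's leading term divides it; move 4/3z² to the remainder.
  leading term z: no divisor's leading term divides it; move -11/8z to the remainder.
  leading term 1: no divisor's leading term divides it; move -39/4 to the remainder.
  normal form = -5/24z³ + 4/3z² - 11/8z - 39/4.
The normal form is nonzero, so p ∉ I. Since p minus its normal form lies in I, I + (p) = I + (r) where r = -5/24z³ + 4/3z² - 11/8z - 39/4; decide whether this ideal is the whole ring.
Run Buchberger on G together with r (pairs among the g_i already reduce to 0 since G is a Gröbner basis):
g_1 = x + z - 2, LT = x.
g_2 = y + 5/24z² - 1/12z - 17/8, LT = y.
r = -5/24z³ + 4/3z² - 11/8z - 39/4, LT = z³.

S(g_1,g_2): leading monomials are coprime, so the S-polynomial reduces to 0 (Buchberger's first criterion).
S(g_1,r): leading monomials are coprime, so the S-polynomial reduces to 0 (Buchberger's first criterion).
S(g_2,r): leading monomials are coprime, so the S-polynomial reduces to 0 (Buchberger's first criterion).
Every S-polynomial of the final basis reduces to 0, so we have a Gröbner basis.
Inter-reduce: drop elements whose leading term is divisible by another's, tail-reduce, and make monic.
Reduced Gröbner basis: {x + z - 2, y + 5/24z² - 1/12z - 17/8, z³ - 32/5z² + 33/5z + 234/5}.
The reduced Gröbner basis of I + (p) is {x + z - 2, y + 5/24z² - 1/12z - 17/8, z³ - 32/5z² + 33/5z + 234/5} ≠ {1}, a proper ideal, so the enlarged system stays consistent: p is independent of I, with normal form -5/24z³ + 4/3z² - 11/8z - 39/4.

The remainder on division by a Gröbner basis is unique — it is the normal form.

-3xy + 3x - 2yz - 3 is independent of I; its normal form modulo I is -5/24z³ + 4/3z² - 11/8z - 39/4.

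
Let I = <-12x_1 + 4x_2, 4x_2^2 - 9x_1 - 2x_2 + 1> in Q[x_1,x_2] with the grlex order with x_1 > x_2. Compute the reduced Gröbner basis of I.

G = {x_2^2 - 5/4x_2 + 1/4, x_1 - 1/3x_2}

This is the nonlinear analogue of row-reducing a linear system.

f_1 = -12x_1 + 4x_2, LT = x_1.
f_2 = 4x_2^2 - 9x_1 - 2x_2 + 1, LT = x_2^2.

The S-polynomials (S(f_1,f_2)) all reduce to 0 modulo the current basis, so we have a Gröbner basis.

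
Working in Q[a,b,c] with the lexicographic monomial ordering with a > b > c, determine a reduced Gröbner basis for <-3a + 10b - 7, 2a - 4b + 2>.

G = {a - 1, b - 1}

This is the nonlinear analogue of row-reducing a linear system.

f_1 = -3a + 10b - 7, LT = a.
f_2 = 2a - 4b + 2, LT = a.

S(f_1,f_2): lcm = a. S = -4/3b + 4/3.
  reduce S modulo (f_1, f_2):
  remainder -4/3b + 4/3 ≠ 0; add g_3 = -4/3b + 4/3 to the basis.

The other S-polynomials (S(f_1,g_3), S(f_2,g_3)) all reduce to 0 modulo the current basis, so we have a Gröbner basis.
Inter-reduce: drop elements whose leading term is divisible by another's, tail-reduce, and make monic.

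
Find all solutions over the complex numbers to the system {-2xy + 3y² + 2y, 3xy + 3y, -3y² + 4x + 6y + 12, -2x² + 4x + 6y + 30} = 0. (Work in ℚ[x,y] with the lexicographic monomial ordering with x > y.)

{(-3, 0)}

Compute a lex Gröbner basis by Buchberger's algorithm.
f_1 = -2xy + 3y² + 2y, LT = xy.
f_2 = 3xy + 3y, LT = xy.
f_3 = 4x - 3y² + 6y + 12, LT = x.
f_4 = -2x² + 4x + 6y + 30, LT = x².

S(f_1,f_2): lcm = xy. S = -3/2y² - 2y.
  leading term y²: no divisor's leading term divides it; move -3/2y² to the remainder.
  leading term y: no divisor's leading term divides it; move -2y to the remainder.
  remainder -3/2y² - 2y ≠ 0; add h_5 = -3/2y² - 2y to the basis.

S(f_1,f_3): lcm = xy. S = ¾y³ - 3y² - 4y.
  leading term y³: subtract (-½y)·h_5 from ¾y³ - 3y² - 4y → -4y² - 4y
  leading term y²: subtract (8/3)·h_5 from -4y² - 4y → 4/3y
  leading term y: no divisor's leading term divides it; move 4/3y to the remainder.
  remainder 4/3y ≠ 0; add h_6 = 4/3y to the basis.

S(f_1,f_4): lcm = x²y. S = -3/2xy² + xy + 3y² + 15y.
  leading term xy²: subtract (¾y)·f_1 from -3/2xy² + xy + 3y² + 15y → xy - 9/4y³ + 3/2y² + 15y
  leading term xy: subtract (-½)·f_1 from xy - 9/4y³ + 3/2y² + 15y → -9/4y³ + 3y² + 16y
  leading term y³: subtract (3/2y)·h_5 from -9/4y³ + 3y² + 16y → 6y² + 16y
  leading term y²: subtract (-4)·h_5 from 6y² + 16y → 8y
  leading term y: subtract (6)·h_6 from 8y → 0
  remainder 0.

S(f_2,f_3): lcm = xy. S = ¾y³ - 3/2y² - 2y.
  leading term y³: subtract (-½y)·h_5 from ¾y³ - 3/2y² - 2y → -5/2y² - 2y
  leading term y²: subtract (5/3)·h_5 from -5/2y² - 2y → 4/3y
  leading term y: subtract (1)·h_6 from 4/3y → 0
  remainder 0.

S(f_2,f_4): lcm = x²y. S = 3xy + 3y² + 15y.
  leading term xy: subtract (-3/2)·f_1 from 3xy + 3y² + 15y → 15/2y² + 18y
  leading term y²: subtract (-5)·h_5 from 15/2y² + 18y → 8y
  leading term y: subtract (6)·h_6 from 8y → 0
  remainder 0.

S(f_3,f_4): lcm = x². S = -¾xy² + 3/2xy + 5x + 3y + 15.
  leading term xy²: subtract (⅜y)·f_1 from -¾xy² + 3/2xy + 5x + 3y + 15 → 3/2xy + 5x - 9/8y³ - ¾y² + 3y + 15
  leading term xy: subtract (-¾)·f_1 from 3/2xy + 5x - 9/8y³ - ¾y² + 3y + 15 → 5x - 9/8y³ + 3/2y² + 9/2y + 15
  leading term x: subtract (5/4)·f_3 from 5x - 9/8y³ + 3/2y² + 9/2y + 15 → -9/8y³ + 21/4y² - 3y
  leading term y³: subtract (¾y)·h_5 from -9/8y³ + 21/4y² - 3y → 27/4y² - 3y
  leading term y²: subtract (-9/2)·h_5 from 27/4y² - 3y → -12y
  leading term y: subtract (-9)·h_6 from -12y → 0
  remainder 0.

S(f_1,h_5): lcm = xy². S = -4/3xy - 3/2y³ - y².
  leading term xy: subtract (⅔)·f_1 from -4/3xy - 3/2y³ - y² → -3/2y³ - 3y² - 4/3y
  leading term y³: subtract (y)·h_5 from -3/2y³ - 3y² - 4/3y → -y² - 4/3y
  leading term y²: subtract (⅔)·h_5 from -y² - 4/3y → 0
  remainder 0.

S(f_2,h_5): lcm = xy². S = -4/3xy + y².
  leading term xy: subtract (⅔)·f_1 from -4/3xy + y² → -y² - 4/3y
  leading term y²: subtract (⅔)·h_5 from -y² - 4/3y → 0
  remainder 0.

S(f_3,h_5): leading monomials are coprime, so the S-polynomial reduces to 0 (Buchberger's first criterion).
S(f_4,h_5): leading monomials are coprime, so the S-polynomial reduces to 0 (Buchberger's first criterion).
S(f_1,h_6): lcm = xy. S = -3/2y² - y.
  leading term y²: subtract (1)·h_5 from -3/2y² - y → y
  leading term y: subtract (¾)·h_6 from y → 0
  remainder 0.

S(f_2,h_6): lcm = xy. S = y.
  leading term y: subtract (¾)·h_6 from y → 0
  remainder 0.

S(f_3,h_6): leading monomials are coprime, so the S-polynomial reduces to 0 (Buchberger's first criterion).
S(f_4,h_6): leading monomials are coprime, so the S-polynomial reduces to 0 (Buchberger's first criterion).
S(h_5,h_6): lcm = y². S = 4/3y.
  leading term y: subtract (1)·h_6 from 4/3y → 0
  remainder 0.

Every S-polynomial of the final basis reduces to 0, so we have a Gröbner basis.
Inter-reduce: drop elements whose leading term is divisible by another's, tail-reduce, and make monic.
Reduced Gröbner basis: {x + 3, y}.

From the last basis element, y = 0, so y takes values in {0}. Each choice, substituted upward through the basis, yields the corresponding point(s) of the solution set.
  y = 0: the earlier basis element becomes x + 3 = 0, giving x = -3 — point (-3, 0).
Each listed point satisfies every original equation (direct substitution).
Zero-dimensionality of the ideal guarantees finitely many solutions over ℂ.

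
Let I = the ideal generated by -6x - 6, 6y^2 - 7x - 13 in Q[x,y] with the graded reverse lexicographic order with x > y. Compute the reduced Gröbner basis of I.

f_1 = -6x - 6, LT = x.
f_2 = 6y^2 - 7x - 13, LT = y^2.

The S-polynomials (S(f_1,f_2)) all reduce to 0 modulo the current basis, so we have a Gröbner basis.

G = {y^2 - 1, x + 1}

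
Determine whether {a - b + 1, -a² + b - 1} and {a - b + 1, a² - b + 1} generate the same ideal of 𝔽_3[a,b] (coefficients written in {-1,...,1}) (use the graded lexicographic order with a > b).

Yes, the ideals are equal.

For a fixed monomial order, each ideal has a unique reduced Gröbner basis; comparing bases decides equality.
Buchberger on the first generating set:
f_1 = a - b + 1, LT = a.
f_2 = -a² + b - 1, LT = a².

S(f_1,f_2): lcm = a². S = -ab + a + b - 1.
  leading term ab: subtract (-b)·f_1 from -ab + a + b - 1 → -b² + a - b - 1
  leading term b²: no divisor's leading term divides it; move -b² to the remainder.
  leading term a: subtract (1)·f_1 from a - b - 1 → 1
  leading term 1: no divisor's leading term divides it; move 1 to the remainder.
  remainder -b² + 1 ≠ 0; add g_3 = -b² + 1 to the basis.

The other S-polynomials (S(f_1,g_3), S(f_2,g_3)) all reduce to 0 modulo the current basis, so we have a Gröbner basis.
Inter-reduce: drop elements whose leading term is divisible by another's, tail-reduce, and make monic.
Reduced Gröbner basis: {b² - 1, a - b + 1}.

Buchberger on the second generating set:
h_1 = a - b + 1, LT = a.
h_2 = a² - b + 1, LT = a².

S(h_1,h_2): lcm = a². S = -ab + a + b - 1.
  leading term ab: subtract (-b)·h_1 from -ab + a + b - 1 → -b² + a - b - 1
  leading term b²: no divisor's leading term divides it; move -b² to the remainder.
  leading term a: subtract (1)·h_1 from a - b - 1 → 1
  leading term 1: no divisor's leading term divides it; move 1 to the remainder.
  remainder -b² + 1 ≠ 0; add k_3 = -b² + 1 to the basis.

The other S-polynomials (S(h_1,k_3), S(h_2,k_3)) all reduce to 0 modulo the current basis, so we have a Gröbner basis.
Inter-reduce: drop elements whose leading term is divisible by another's, tail-reduce, and make monic.
Reduced Gröbner basis: {b² - 1, a - b + 1}.

Same reduced basis, so the two generating sets span the same ideal.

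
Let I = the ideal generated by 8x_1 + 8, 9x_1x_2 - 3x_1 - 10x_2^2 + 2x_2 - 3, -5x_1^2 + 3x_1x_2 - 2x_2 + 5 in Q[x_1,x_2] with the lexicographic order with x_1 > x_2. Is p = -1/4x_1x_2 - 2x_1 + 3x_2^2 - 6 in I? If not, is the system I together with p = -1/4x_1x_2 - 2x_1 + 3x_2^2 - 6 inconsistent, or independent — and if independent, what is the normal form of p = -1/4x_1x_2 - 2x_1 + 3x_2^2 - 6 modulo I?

First compute the reduced Gröbner basis of I by Buchberger's algorithm.
f_1 = 8x_1 + 8, LT = x_1.
f_2 = 9x_1x_2 - 3x_1 - 10x_2^2 + 2x_2 - 3, LT = x_1x_2.
f_3 = -5x_1^2 + 3x_1x_2 - 2x_2 + 5, LT = x_1^2.

S(f_1,f_2): lcm = x_1x_2. S = 1/3x_1 + 10/9x_2^2 + 7/9x_2 + 1/3.
  leading term x_1: subtract (1/24)·f_1 from 1/3x_1 + 10/9x_2^2 + 7/9x_2 + 1/3 → 10/9x_2^2 + 7/9x_2
  leading term x_2^2: no divisor's leading term divides it; move 10/9x_2^2 to the remainder.
  leading term x_2: no divisor's leading term divides it; move 7/9x_2 to the remainder.
  remainder 10/9x_2^2 + 7/9x_2 ≠ 0; add h_4 = 10/9x_2^2 + 7/9x_2 to the basis.

S(f_1,f_3): lcm = x_1^2. S = 3/5x_1x_2 + x_1 - 2/5x_2 + 1.
  leading term x_1x_2: subtract (3/40x_2)·f_1 from 3/5x_1x_2 + x_1 - 2/5x_2 + 1 → x_1 - x_2 + 1
  leading term x_1: subtract (1/8)·f_1 from x_1 - x_2 + 1 → -x_2
  leading term x_2: no divisor's leading term divides it; move -x_2 to the remainder.
  remainder -x_2 ≠ 0; add h_5 = -x_2 to the basis.

The other S-polynomials (S(f_2,f_3), S(f_1,h_4), S(f_2,h_4), S(f_3,h_4), S(f_1,h_5), S(f_2,h_5), S(f_3,h_5), S(h_4,h_5)) all reduce to 0 modulo the current basis, so we have a Gröbner basis.
Inter-reduce: drop elements whose leading term is divisible by another's, tail-reduce, and make monic.
Reduced Gröbner basis: {x_1 + 1, x_2}.
Label its elements g_1 = x_1 + 1, g_2 = x_2.

Reduce p = -1/4x_1x_2 - 2x_1 + 3x_2^2 - 6 modulo G:
  leading term x_1x_2: subtract (-1/4x_2)·g_1 from -1/4x_1x_2 - 2x_1 + 3x_2^2 - 6 → -2x_1 + 3x_2^2 + 1/4x_2 - 6
  leading term x_1: subtract (-2)·g_1 from -2x_1 + 3x_2^2 + 1/4x_2 - 6 → 3x_2^2 + 1/4x_2 - 4
  leading term x_2^2: subtract (3x_2)·g_2 from 3x_2^2 + 1/4x_2 - 4 → 1/4x_2 - 4
  leading term x_2: subtract (1/4)·g_2 from 1/4x_2 - 4 → -4
  leading term 1: no divisor's leading term divides it; move -4 to the remainder.
  normal form = -4.
The normal form is nonzero, so p ∉ I. Since p minus its normal form lies in I, I + (p) = I + (r) where r = -4; decide whether this ideal is the whole ring.
Here r = -4 is a nonzero constant, hence a unit: 1 ∈ I + (p), the Gröbner basis of I + (p) is {1}, and the enlarged system has no common solution — adjoining p is inconsistent.

The remainder on division by a Gröbner basis is unique — it is the normal form.

Adjoining -1/4x_1x_2 - 2x_1 + 3x_2^2 - 6 makes the ideal the whole ring: the system is inconsistent.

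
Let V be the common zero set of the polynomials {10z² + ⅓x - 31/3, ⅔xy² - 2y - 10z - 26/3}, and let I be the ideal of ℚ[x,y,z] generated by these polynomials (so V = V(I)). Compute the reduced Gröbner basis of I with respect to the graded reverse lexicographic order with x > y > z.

Buchberger's algorithm terminates because the ascending chain of leading-term ideals stabilizes.

f_1 = 10z² + ⅓x - 31/3, LT = z².
f_2 = ⅔xy² - 2y - 10z - 26/3, LT = xy².

S(f_1,f_2): leading monomials are coprime, so the S-polynomial reduces to 0 (Buchberger's first criterion).
Every S-polynomial of the final basis reduces to 0, so we have a Gröbner basis.

G = {xy² - 3y - 15z - 13, z² + 1/30x - 31/30}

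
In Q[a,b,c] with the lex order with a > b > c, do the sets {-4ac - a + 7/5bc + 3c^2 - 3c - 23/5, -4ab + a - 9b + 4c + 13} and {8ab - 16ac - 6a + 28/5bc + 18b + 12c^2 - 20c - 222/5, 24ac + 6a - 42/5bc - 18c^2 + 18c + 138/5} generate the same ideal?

Yes, the ideals are equal.

For a fixed monomial order, each ideal has a unique reduced Gröbner basis; comparing bases decides equality.
Buchberger on the first generating set:
f_1 = -4ac - a + 7/5bc + 3c^2 - 3c - 23/5, LT = ac.
f_2 = -4ab + a - 9b + 4c + 13, LT = ab.

S(f_1,f_2): lcm = abc. S = 1/4ab + 1/4ac - 7/20b^2c - 3/4bc^2 - 3/2bc + 23/20b + c^2 + 13/4c.
  reduce S modulo (f_1, f_2):
  remainder -7/20b^2c - 3/4bc^2 - 113/80bc + 47/80b + 19/16c^2 + 53/16c + 21/40 ≠ 0; add g_3 = -7/20b^2c - 3/4bc^2 - 113/80bc + 47/80b + 19/16c^2 + 53/16c + 21/40 to the basis.

The other S-polynomials (S(f_1,g_3), S(f_2,g_3)) all reduce to 0 modulo the current basis, so we have a Gröbner basis.
Inter-reduce: drop elements whose leading term is divisible by another's, tail-reduce, and make monic.
Reduced Gröbner basis: {ab - 1/4a + 9/4b - c - 13/4, ac + 1/4a - 7/20bc - 3/4c^2 + 3/4c + 23/20, b^2c + 15/7bc^2 + 113/28bc - 47/28b - 95/28c^2 - 265/28c - 3/2}.

Buchberger on the second generating set:
h_1 = 8ab - 16ac - 6a + 28/5bc + 18b + 12c^2 - 20c - 222/5, LT = ab.
h_2 = 24ac + 6a - 42/5bc - 18c^2 + 18c + 138/5, LT = ac.

S(h_1,h_2): lcm = abc. S = -1/4ab - 2ac^2 - 3/4ac + 7/20b^2c + 29/20bc^2 + 3/2bc - 23/20b + 3/2c^3 - 5/2c^2 - 111/20c.
  reduce S modulo (h_1, h_2):
  remainder 7/20b^2c + 3/4bc^2 + 113/80bc - 47/80b - 19/16c^2 - 53/16c - 21/40 ≠ 0; add k_3 = 7/20b^2c + 3/4bc^2 + 113/80bc - 47/80b - 19/16c^2 - 53/16c - 21/40 to the basis.

The other S-polynomials (S(h_1,k_3), S(h_2,k_3)) all reduce to 0 modulo the current basis, so we have a Gröbner basis.
Inter-reduce: drop elements whose leading term is divisible by another's, tail-reduce, and make monic.
Reduced Gröbner basis: {ab - 1/4a + 9/4b - c - 13/4, ac + 1/4a - 7/20bc - 3/4c^2 + 3/4c + 23/20, b^2c + 15/7bc^2 + 113/28bc - 47/28b - 95/28c^2 - 265/28c - 3/2}.

Same reduced basis, so the two generating sets span the same ideal.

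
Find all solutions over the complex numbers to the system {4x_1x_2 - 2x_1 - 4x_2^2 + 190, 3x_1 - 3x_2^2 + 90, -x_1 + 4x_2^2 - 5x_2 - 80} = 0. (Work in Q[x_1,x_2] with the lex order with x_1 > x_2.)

{(-5, 5)}

Compute a lex Gröbner basis by Buchberger's algorithm.
f_1 = 4x_1x_2 - 2x_1 - 4x_2^2 + 190, LT = x_1x_2.
f_2 = 3x_1 - 3x_2^2 + 90, LT = x_1.
f_3 = -x_1 + 4x_2^2 - 5x_2 - 80, LT = x_1.

S(f_1,f_2): lcm = x_1x_2. S = -1/2x_1 + x_2^3 - x_2^2 - 30x_2 + 95/2.
  leading term x_1: subtract (-1/6)·f_2 from -1/2x_1 + x_2^3 - x_2^2 - 30x_2 + 95/2 → x_2^3 - 3/2x_2^2 - 30x_2 + 125/2
  leading term x_2^3: no divisor's leading term divides it; move x_2^3 to the remainder.
  leading term x_2^2: no divisor's leading term divides it; move -3/2x_2^2 to the remainder.
  leading term x_2: no divisor's leading term divides it; move -30x_2 to the remainder.
  leading term 1: no divisor's leading term divides it; move 125/2 to the remainder.
  remainder x_2^3 - 3/2x_2^2 - 30x_2 + 125/2 ≠ 0; add h_4 = x_2^3 - 3/2x_2^2 - 30x_2 + 125/2 to the basis.

S(f_1,f_3): lcm = x_1x_2. S = -1/2x_1 + 4x_2^3 - 6x_2^2 - 80x_2 + 95/2.
  leading term x_1: subtract (-1/6)·f_2 from -1/2x_1 + 4x_2^3 - 6x_2^2 - 80x_2 + 95/2 → 4x_2^3 - 13/2x_2^2 - 80x_2 + 125/2
  leading term x_2^3: subtract (4)·h_4 from 4x_2^3 - 13/2x_2^2 - 80x_2 + 125/2 → -1/2x_2^2 + 40x_2 - 375/2
  leading term x_2^2: no divisor's leading term divides it; move -1/2x_2^2 to the remainder.
  leading term x_2: no divisor's leading term divides it; move 40x_2 to the remainder.
  leading term 1: no divisor's leading term divides it; move -375/2 to the remainder.
  remainder -1/2x_2^2 + 40x_2 - 375/2 ≠ 0; add h_5 = -1/2x_2^2 + 40x_2 - 375/2 to the basis.

S(f_2,f_3): lcm = x_1. S = 3x_2^2 - 5x_2 - 50.
  leading term x_2^2: subtract (-6)·h_5 from 3x_2^2 - 5x_2 - 50 → 235x_2 - 1175
  leading term x_2: no divisor's leading term divides it; move 235x_2 to the remainder.
  leading term 1: no divisor's leading term divides it; move -1175 to the remainder.
  remainder 235x_2 - 1175 ≠ 0; add h_6 = 235x_2 - 1175 to the basis.

The other S-polynomials (S(f_1,h_4), S(f_2,h_4), S(f_3,h_4), S(f_1,h_5), S(f_2,h_5), S(f_3,h_5), S(h_4,h_5), S(f_1,h_6), S(f_2,h_6), S(f_3,h_6), S(h_4,h_6), S(h_5,h_6)) all reduce to 0 modulo the current basis, so we have a Gröbner basis.
Inter-reduce: drop elements whose leading term is divisible by another's, tail-reduce, and make monic.
Reduced Gröbner basis: {x_1 + 5, x_2 - 5}.

Since the basis is lex-ordered, x_2 - 5 is univariate in x_2. Its roots are {5}. Back-substituting each root into the other basis elements fixes the other coordinates.
  x_2 = 5: the earlier basis element becomes x_1 + 5 = 0, giving x_1 = -5 — point (-5, 5).
Substituting each solution back into the original system confirms all equations vanish.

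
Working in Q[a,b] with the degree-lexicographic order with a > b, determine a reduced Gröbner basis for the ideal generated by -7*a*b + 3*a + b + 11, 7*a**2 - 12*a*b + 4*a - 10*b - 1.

G = {a**2 - 8/49*a - 82/49*b - 139/49, a*b - 3/7*a - 1/7*b - 11/7, b**2 - 40/41*a + 52/41*b - 29/41}

f_1 = -7*a*b + 3*a + b + 11, LT = a*b.
f_2 = 7*a**2 - 12*a*b + 4*a - 10*b - 1, LT = a**2.

S(f_1,f_2): lcm = a**2*b. S = 12/7*a*b**2 - 3/7*a**2 - 5/7*a*b + 10/7*b**2 - 11/7*a + 1/7*b.
  leading term a*b**2: subtract (-12/49*b)·f_1 from 12/7*a*b**2 - 3/7*a**2 - 5/7*a*b + 10/7*b**2 - 11/7*a + 1/7*b → -3/7*a**2 + 1/49*a*b + 82/49*b**2 - 11/7*a + 139/49*b
  leading term a**2: subtract (-3/49)·f_2 from -3/7*a**2 + 1/49*a*b + 82/49*b**2 - 11/7*a + 139/49*b → -5/7*a*b + 82/49*b**2 - 65/49*a + 109/49*b - 3/49
  leading term a*b: subtract (5/49)·f_1 from -5/7*a*b + 82/49*b**2 - 65/49*a + 109/49*b - 3/49 → 82/49*b**2 - 80/49*a + 104/49*b - 58/49
  leading term b**2: no divisor's leading term divides it; move 82/49*b**2 to the remainder.
  leading term a: no divisor's leading term divides it; move -80/49*a to the remainder.
  leading term b: no divisor's leading term divides it; move 104/49*b to the remainder.
  leading term 1: no divisor's leading term divides it; move -58/49 to the remainder.
  remainder 82/49*b**2 - 80/49*a + 104/49*b - 58/49 ≠ 0; add g_3 = 82/49*b**2 - 80/49*a + 104/49*b - 58/49 to the basis.

The other S-polynomials (S(f_1,g_3), S(f_2,g_3)) all reduce to 0 modulo the current basis, so we have a Gröbner basis.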